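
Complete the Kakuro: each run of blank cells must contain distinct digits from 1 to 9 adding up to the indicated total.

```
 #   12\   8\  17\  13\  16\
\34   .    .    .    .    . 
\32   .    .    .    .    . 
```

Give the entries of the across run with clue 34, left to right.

4, 6, 8, 7, 9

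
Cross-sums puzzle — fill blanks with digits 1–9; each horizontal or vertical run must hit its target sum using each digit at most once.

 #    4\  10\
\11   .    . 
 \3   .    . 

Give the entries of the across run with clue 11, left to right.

3 8

3 in 2 cells must be {1,2}; 4 in 2 cells must be {1,3}.
The 11 across and the 4 down share only 3, so R1C1 = 3.
R1C2 = 11 − 3 = 8 completes the 11 across.
R2C1 = 4 − 3 = 1 completes the 4 down.
R2C2 = 3 − 1 = 2 completes the 3 across.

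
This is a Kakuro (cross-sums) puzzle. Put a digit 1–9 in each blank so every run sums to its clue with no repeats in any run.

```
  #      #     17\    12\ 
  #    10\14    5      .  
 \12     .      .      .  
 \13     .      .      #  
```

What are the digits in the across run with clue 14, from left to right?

5, 9

R1C3 = 14 − 5 = 9 completes the 14 across.
R2C3 = 12 − 9 = 3 completes the 12 down.
No cell is forced outright now. R2C2 can only be 4 or 8 (the digits allowed by both its 12 across and its 17 down). If R2C2 = 4: then R2C1 would have to be in {5} for the 12 across but in {1,2,3,4,6,7,8,9} for the 10 down — contradiction. So R2C2 = 8.
R2C1 = 12 − 11 = 1 completes the 12 across.
R3C1 = 10 − 1 = 9 completes the 10 down.
R3C2 = 13 − 9 = 4 completes the 13 across.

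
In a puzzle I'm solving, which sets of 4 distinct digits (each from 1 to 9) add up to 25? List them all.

4 distinct digits from 1–9 sum between 10 and 30.

{1,7,8,9}; {2,6,8,9}; {3,5,8,9}; {3,6,7,9}; {4,5,7,9}; {4,6,7,8}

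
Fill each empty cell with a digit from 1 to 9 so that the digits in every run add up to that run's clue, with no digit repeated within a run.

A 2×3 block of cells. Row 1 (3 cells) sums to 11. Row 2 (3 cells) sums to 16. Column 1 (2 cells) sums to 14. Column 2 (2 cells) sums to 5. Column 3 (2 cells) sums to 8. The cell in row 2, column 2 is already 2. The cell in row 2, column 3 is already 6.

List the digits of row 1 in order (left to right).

6 3 2

(1,2) = 5 − 2 = 3 completes the 5 down.
(1,3) = 8 − 6 = 2 completes the 8 down.
(2,1) = 16 − 8 = 8 completes the 16 across.
(1,1) = 11 − 5 = 6 completes the 11 across.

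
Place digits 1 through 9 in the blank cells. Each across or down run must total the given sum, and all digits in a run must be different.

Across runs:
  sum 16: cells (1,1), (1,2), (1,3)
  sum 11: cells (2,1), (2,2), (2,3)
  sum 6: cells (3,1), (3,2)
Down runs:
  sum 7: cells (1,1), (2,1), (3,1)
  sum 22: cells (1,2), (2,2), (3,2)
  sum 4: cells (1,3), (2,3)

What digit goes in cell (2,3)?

1

7 in 3 cells must be {1,2,4}; 4 in 2 cells must be {1,3}.
Only 5 fits (3,2) under both its across sum 6 and down sum 22.
Given what's placed, (2,2) must be 8 to fit the 11 across and 22 down.
(2,3) = 1: the only remaining digit allowed by both the 11 across and the 4 down.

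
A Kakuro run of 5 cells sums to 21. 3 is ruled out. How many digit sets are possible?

5 distinct digits from 1–9 sum between 15 and 35.
Dropping sets that contain 3.
Enumerating: {1,2,4,5,9}, {1,2,4,6,8}, {1,2,5,6,7}.

3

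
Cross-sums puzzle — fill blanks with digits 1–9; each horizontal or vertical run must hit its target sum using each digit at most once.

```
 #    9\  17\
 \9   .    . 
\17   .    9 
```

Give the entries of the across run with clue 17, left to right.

8 9

17 in 2 cells must be {8,9}.
R1C2 = 17 − 9 = 8 completes the 17 down.
R2C1 = 17 − 9 = 8 completes the 17 across.
R1C1 = 9 − 8 = 1 completes the 9 across.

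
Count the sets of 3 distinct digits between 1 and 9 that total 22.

2

3 distinct digits from 1–9 sum between 6 and 24.
Enumerating: {5,8,9}, {6,7,9}.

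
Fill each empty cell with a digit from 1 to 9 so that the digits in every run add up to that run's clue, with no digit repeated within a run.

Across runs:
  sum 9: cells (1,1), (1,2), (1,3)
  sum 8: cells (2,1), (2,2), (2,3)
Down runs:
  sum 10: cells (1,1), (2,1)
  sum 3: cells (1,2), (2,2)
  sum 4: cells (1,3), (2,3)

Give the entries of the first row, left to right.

3 in 2 cells must be {1,2}; 4 in 2 cells must be {1,3}.
Nothing is forced directly, so branch on (1,2), whose candidates are 1 or 2. If (1,2) = 1: that forces (1,3) = 3, (2,2) = 2, (2,3) = 1, after which (1,1) would have to be in {5} for the 9 across but in {1,2,3,4,6,7,8,9} for the 10 down — contradiction. So (1,2) = 2.
(2,2) = 3 − 2 = 1 completes the 3 down.
Given what's placed, (2,3) must be 3 to fit the 8 across and 4 down.
(1,3) = 4 − 3 = 1 completes the 4 down.
(2,1) = 8 − 4 = 4 completes the 8 across.
(1,1) = 9 − 3 = 6 completes the 9 across.

6 2 1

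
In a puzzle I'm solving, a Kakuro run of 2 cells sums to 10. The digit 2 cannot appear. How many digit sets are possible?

2 distinct digits from 1–9 sum between 3 and 17.
Dropping sets that contain 2.
Enumerating: {1,9}, {3,7}, {4,6}.

3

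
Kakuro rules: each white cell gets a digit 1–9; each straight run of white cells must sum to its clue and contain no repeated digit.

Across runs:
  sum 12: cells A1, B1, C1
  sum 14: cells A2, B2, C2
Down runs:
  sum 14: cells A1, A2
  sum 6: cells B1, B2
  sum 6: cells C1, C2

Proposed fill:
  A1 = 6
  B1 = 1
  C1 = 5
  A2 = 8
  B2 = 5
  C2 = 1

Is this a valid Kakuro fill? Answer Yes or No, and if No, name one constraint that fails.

Across: 6+1+5=12; 8+5+1=14. Down: 6+8=14; 1+5=6; 5+1=6. No digit repeats within any run.

Yes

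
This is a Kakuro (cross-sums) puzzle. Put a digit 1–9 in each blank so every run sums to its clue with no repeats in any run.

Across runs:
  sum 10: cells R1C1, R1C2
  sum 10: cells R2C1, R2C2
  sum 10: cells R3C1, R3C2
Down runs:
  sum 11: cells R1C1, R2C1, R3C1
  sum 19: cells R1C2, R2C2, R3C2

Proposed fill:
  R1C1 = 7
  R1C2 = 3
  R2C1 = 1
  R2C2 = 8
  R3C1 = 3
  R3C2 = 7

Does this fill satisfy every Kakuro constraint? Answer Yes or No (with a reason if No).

No — the across run R2C1–R2C2 sums to 9, not 10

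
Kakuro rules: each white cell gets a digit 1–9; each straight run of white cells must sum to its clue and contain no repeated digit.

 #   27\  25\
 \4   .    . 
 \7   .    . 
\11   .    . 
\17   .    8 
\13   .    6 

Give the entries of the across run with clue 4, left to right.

1 3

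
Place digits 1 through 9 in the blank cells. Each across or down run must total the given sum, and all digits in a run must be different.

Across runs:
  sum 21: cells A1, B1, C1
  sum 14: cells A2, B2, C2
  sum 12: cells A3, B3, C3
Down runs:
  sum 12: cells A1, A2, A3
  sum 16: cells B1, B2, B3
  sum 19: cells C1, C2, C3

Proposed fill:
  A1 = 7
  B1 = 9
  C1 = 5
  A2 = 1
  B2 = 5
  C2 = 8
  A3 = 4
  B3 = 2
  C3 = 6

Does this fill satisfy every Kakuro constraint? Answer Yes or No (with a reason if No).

Across: 7+9+5=21; 1+5+8=14; 4+2+6=12. Down: 7+1+4=12; 9+5+2=16; 5+8+6=19. No digit repeats within any run.

Yes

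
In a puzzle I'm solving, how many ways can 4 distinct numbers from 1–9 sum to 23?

9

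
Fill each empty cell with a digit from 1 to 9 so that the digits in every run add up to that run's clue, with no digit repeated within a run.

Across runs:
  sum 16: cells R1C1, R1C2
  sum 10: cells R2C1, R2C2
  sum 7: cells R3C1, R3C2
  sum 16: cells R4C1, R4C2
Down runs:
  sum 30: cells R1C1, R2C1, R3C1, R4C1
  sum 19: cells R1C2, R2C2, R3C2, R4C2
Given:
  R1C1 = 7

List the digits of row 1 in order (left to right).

16 in 2 cells must be {7,9}; 30 in 4 cells must be {6,7,8,9}.
R1C2 = 16 − 7 = 9 completes the 16 across.
Given what's placed, R3C1 must be 6 to fit the 7 across and 30 down.
R3C2 = 7 − 6 = 1 completes the 7 across.
Given what's placed, R4C1 must be 9 to fit the 16 across and 30 down.
R4C2 = 16 − 9 = 7 completes the 16 across.
R2C1 = 30 − 22 = 8 completes the 30 down.
R2C2 = 10 − 8 = 2 completes the 10 across.

7 9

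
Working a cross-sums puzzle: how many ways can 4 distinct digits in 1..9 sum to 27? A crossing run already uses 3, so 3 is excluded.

2

4 distinct digits from 1–9 sum between 10 and 30.
Dropping sets that contain 3.
Enumerating: {4,6,8,9}, {5,6,7,9}.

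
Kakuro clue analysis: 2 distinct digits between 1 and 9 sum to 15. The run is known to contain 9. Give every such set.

{6,9}

2 distinct digits from 1–9 sum between 3 and 17.
Keeping only sets containing 9.
Only one set works: {6,9}.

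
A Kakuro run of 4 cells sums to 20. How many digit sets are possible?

4 distinct digits from 1–9 sum between 10 and 30.

12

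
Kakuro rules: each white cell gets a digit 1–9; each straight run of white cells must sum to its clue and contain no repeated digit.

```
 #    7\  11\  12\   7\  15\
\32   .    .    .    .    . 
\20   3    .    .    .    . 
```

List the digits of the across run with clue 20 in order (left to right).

3, 5, 4, 2, 6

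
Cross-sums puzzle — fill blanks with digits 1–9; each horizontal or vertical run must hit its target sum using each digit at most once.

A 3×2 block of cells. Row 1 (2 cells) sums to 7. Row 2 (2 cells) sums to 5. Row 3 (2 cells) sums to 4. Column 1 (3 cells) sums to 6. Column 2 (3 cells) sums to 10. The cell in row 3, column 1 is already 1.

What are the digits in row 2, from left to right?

4 in 2 cells must be {1,3}; 6 in 3 cells must be {1,2,3}.
(3,2) = 4 − 1 = 3 completes the 4 across.
Nothing is forced directly, so branch on (1,1), whose candidates are 2 or 3. If (1,1) = 3: then (1,2) would have to be in {4} for the 7 across but in {1,2,5,6} for the 10 down — contradiction. So (1,1) = 2.
(1,2) = 7 − 2 = 5 completes the 7 across.
(2,1) = 6 − 3 = 3 completes the 6 down.
(2,2) = 5 − 3 = 2 completes the 5 across.

3 2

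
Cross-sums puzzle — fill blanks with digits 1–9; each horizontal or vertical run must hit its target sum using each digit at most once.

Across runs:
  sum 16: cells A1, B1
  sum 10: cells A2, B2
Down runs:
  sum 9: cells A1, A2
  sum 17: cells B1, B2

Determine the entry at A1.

16 in 2 cells must be {7,9}; 17 in 2 cells must be {8,9}.
The 16 across and the 9 down share only 7, so A1 = 7.
B1 = 16 − 7 = 9 completes the 16 across.
A2 = 9 − 7 = 2 completes the 9 down.
B2 = 10 − 2 = 8 completes the 10 across.

7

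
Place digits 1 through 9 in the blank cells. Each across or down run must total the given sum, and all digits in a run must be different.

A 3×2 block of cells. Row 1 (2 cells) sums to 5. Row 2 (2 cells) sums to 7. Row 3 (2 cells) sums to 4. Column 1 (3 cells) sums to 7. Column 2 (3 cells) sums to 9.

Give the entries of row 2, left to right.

2 5

4 in 2 cells must be {1,3}; 7 in 3 cells must be {1,2,4}.
The 4 across and the 7 down share only 1, so (3,1) = 1.
(3,2) = 4 − 1 = 3 completes the 4 across.
Nothing is forced directly, so branch on (1,1), whose candidates are 2 or 4. If (1,1) = 2: then (1,2) would have to be in {3} for the 5 across but in {1,2,4,5} for the 9 down — contradiction. So (1,1) = 4.
(1,2) = 5 − 4 = 1 completes the 5 across.
(2,1) = 7 − 5 = 2 completes the 7 down.
(2,2) = 7 − 2 = 5 completes the 7 across.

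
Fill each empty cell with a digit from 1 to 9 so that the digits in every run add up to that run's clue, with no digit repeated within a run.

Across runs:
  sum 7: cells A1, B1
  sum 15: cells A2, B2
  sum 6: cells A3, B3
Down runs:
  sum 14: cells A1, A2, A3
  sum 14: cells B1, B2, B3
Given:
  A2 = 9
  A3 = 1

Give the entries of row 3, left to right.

A1 = 14 − 10 = 4 completes the 14 down.
B1 = 7 − 4 = 3 completes the 7 across.
B2 = 15 − 9 = 6 completes the 15 across.
B3 = 6 − 1 = 5 completes the 6 across.

1 5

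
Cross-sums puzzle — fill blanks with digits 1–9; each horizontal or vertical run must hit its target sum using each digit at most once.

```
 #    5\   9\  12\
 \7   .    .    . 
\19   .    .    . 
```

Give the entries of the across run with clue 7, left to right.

1 2 4

7 in 3 cells must be {1,2,4}.
The 7 across and the 12 down share only 4, so R1C3 = 4.
R2C3 = 12 − 4 = 8 completes the 12 down.
Nothing is forced directly, so branch on R2C1, whose candidates are 2 or 4. If R2C1 = 2: then R1C1 would have to be in {1,2} for the 7 across but in {3} for the 5 down — contradiction. So R2C1 = 4.
R1C1 = 5 − 4 = 1 completes the 5 down.
R1C2 = 7 − 5 = 2 completes the 7 across.
R2C2 = 19 − 12 = 7 completes the 19 across.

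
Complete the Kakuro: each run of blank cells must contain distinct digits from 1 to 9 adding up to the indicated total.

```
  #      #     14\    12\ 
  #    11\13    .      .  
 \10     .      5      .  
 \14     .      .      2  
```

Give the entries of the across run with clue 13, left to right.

6 7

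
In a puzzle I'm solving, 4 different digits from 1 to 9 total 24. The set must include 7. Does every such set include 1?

Counterexample: {2,6,7,9} sums to 24 under that restriction without using 1.

No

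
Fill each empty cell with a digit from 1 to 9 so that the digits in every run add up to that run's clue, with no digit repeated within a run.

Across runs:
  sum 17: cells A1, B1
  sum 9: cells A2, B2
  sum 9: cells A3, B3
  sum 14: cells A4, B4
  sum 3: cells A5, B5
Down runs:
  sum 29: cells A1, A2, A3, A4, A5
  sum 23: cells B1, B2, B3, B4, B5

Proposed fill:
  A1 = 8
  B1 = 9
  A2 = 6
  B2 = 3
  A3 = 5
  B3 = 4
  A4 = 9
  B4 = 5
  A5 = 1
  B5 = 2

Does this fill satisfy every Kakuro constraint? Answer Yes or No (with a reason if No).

Yes

Across: 8+9=17; 6+3=9; 5+4=9; 9+5=14; 1+2=3. Down: 8+6+5+9+1=29; 9+3+4+5+2=23. No digit repeats within any run.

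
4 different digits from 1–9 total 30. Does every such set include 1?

The only way to make 30 from 4 distinct digits is {6,7,8,9}, which does not contain 1.

No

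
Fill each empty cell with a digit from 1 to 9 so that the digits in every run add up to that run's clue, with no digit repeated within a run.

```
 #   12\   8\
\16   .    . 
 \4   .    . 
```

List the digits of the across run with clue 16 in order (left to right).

16 in 2 cells must be {7,9}; 4 in 2 cells must be {1,3}.
The 16 across and the 8 down share only 7, so R1C2 = 7.
The 4 across and the 12 down share only 3, so R2C1 = 3.
R2C2 = 4 − 3 = 1 completes the 4 across.
R1C1 = 16 − 7 = 9 completes the 16 across.

9 7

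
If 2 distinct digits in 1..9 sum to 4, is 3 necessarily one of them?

The only way to make 4 from 2 distinct digits is {1,3}, which contains 3.

Yes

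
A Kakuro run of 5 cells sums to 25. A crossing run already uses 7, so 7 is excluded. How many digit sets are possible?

5

5 distinct digits from 1–9 sum between 15 and 35.
Dropping sets that contain 7.
Enumerating: {1,2,5,8,9}, {1,3,4,8,9}, {1,4,5,6,9}, {2,3,5,6,9}, {2,4,5,6,8}.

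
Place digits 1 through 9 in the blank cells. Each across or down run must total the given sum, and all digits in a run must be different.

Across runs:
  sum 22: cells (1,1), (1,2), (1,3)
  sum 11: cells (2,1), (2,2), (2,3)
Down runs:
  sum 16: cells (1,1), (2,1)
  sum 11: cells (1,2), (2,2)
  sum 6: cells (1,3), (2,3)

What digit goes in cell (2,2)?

16 in 2 cells must be {7,9}.
The 22 across and the 6 down share only 5, so (1,3) = 5.
The 11 across and the 16 down share only 7, so (2,1) = 7.
(2,2) = 3: the only remaining digit allowed by both the 11 across and the 11 down.
(2,3) = 11 − 10 = 1 completes the 11 across.
(1,1) = 16 − 7 = 9 completes the 16 down.
(1,2) = 22 − 14 = 8 completes the 22 across.

3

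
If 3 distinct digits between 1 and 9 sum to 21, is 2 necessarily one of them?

No

Counterexample: {4,8,9} sums to 21 without using 2.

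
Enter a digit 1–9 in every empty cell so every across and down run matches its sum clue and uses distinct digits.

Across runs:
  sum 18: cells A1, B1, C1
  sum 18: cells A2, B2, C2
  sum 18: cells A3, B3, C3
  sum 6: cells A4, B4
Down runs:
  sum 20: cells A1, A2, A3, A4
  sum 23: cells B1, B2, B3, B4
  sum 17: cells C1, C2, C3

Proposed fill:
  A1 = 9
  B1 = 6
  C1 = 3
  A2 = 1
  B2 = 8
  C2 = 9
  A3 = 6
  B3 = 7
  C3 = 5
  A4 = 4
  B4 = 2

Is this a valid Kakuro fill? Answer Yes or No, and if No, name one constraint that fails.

Across: 9+6+3=18; 1+8+9=18; 6+7+5=18; 4+2=6. Down: 9+1+6+4=20; 6+8+7+2=23; 3+9+5=17. No digit repeats within any run.

Yes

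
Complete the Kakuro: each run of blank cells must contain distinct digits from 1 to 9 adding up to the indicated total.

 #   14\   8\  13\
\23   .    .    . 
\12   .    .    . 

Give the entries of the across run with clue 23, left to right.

23 in 3 cells must be {6,8,9}.
The 23 across and the 8 down share only 6, so R1C2 = 6.
R2C2 = 8 − 6 = 2 completes the 8 down.
Nothing is forced directly, so branch on R2C1, whose candidates are 6 or 9. If R2C1 = 9: then R1C1 would have to be in {8,9} for the 23 across but in {5} for the 14 down — contradiction. So R2C1 = 6.
R1C1 = 14 − 6 = 8 completes the 14 down.
R1C3 = 23 − 14 = 9 completes the 23 across.
R2C3 = 12 − 8 = 4 completes the 12 across.

8, 6, 9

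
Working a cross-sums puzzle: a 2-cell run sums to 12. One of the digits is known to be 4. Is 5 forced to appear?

No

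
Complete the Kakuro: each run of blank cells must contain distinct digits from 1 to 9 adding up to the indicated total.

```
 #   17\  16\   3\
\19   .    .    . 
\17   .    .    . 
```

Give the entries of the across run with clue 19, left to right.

8 9 2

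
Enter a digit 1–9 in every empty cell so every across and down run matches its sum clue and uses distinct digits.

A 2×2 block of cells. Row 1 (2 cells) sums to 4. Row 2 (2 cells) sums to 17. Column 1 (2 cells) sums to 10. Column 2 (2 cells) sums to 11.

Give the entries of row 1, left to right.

1 3

4 in 2 cells must be {1,3}; 17 in 2 cells must be {8,9}.
The 4 across and the 11 down share only 3, so (1,2) = 3.
(2,2) = 11 − 3 = 8 completes the 11 down.
(1,1) = 4 − 3 = 1 completes the 4 across.
(2,1) = 17 − 8 = 9 completes the 17 across.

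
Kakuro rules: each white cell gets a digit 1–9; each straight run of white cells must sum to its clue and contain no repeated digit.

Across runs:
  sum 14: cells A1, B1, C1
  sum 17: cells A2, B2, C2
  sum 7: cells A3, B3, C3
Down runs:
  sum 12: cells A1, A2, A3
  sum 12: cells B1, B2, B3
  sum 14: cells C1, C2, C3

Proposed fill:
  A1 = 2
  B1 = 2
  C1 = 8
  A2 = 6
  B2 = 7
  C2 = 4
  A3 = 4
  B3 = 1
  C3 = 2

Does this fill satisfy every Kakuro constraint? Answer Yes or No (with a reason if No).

No — the across run A1–C1 sums to 12, not 14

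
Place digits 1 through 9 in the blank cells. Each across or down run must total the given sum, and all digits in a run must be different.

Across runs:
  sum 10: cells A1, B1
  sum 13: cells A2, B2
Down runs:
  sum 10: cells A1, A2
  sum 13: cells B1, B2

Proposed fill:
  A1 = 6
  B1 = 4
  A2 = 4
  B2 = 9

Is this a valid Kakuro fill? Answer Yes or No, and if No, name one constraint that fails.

Across: 6+4=10; 4+9=13. Down: 6+4=10; 4+9=13. No digit repeats within any run.

Yes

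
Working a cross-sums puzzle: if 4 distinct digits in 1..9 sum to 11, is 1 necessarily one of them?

The only way to make 11 from 4 distinct digits is {1,2,3,5}, which contains 1.

Yes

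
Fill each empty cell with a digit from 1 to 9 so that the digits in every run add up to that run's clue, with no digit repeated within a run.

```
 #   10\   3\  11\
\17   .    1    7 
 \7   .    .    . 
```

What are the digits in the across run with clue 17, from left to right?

9 1 7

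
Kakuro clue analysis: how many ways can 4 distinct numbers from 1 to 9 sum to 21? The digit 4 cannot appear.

4 distinct digits from 1–9 sum between 10 and 30.
Dropping sets that contain 4.
Enumerating: {1,3,8,9}, {1,5,6,9}, {1,5,7,8}, {2,3,7,9}, {2,5,6,8}, {3,5,6,7}.

6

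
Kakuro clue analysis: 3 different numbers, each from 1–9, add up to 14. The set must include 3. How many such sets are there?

3 distinct digits from 1–9 sum between 6 and 24.
Keeping only sets containing 3.
Enumerating: {2,3,9}, {3,4,7}, {3,5,6}.

3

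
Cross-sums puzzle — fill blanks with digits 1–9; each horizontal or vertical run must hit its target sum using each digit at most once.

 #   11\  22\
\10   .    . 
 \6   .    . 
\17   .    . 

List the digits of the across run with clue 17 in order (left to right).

8 9

17 in 2 cells must be {8,9}.
The 6 across and the 22 down share only 5, so R2C2 = 5.
The 17 across and the 11 down share only 8, so R3C1 = 8.
R3C2 = 17 − 8 = 9 completes the 17 across.
R1C2 = 22 − 14 = 8 completes the 22 down.
R2C1 = 6 − 5 = 1 completes the 6 across.
R1C1 = 10 − 8 = 2 completes the 10 across.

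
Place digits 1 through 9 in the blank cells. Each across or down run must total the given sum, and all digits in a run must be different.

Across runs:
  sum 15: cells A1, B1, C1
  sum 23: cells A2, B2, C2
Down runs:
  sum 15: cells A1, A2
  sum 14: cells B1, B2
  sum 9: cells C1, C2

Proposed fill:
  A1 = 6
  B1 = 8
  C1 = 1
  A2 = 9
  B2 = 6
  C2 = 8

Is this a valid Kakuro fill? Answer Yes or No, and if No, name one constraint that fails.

Yes

Across: 6+8+1=15; 9+6+8=23. Down: 6+9=15; 8+6=14; 1+8=9. No digit repeats within any run.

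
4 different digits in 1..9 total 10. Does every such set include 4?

Yes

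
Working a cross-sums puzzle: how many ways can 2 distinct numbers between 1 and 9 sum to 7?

2 distinct digits from 1–9 sum between 3 and 17.
Enumerating: {1,6}, {2,5}, {3,4}.

3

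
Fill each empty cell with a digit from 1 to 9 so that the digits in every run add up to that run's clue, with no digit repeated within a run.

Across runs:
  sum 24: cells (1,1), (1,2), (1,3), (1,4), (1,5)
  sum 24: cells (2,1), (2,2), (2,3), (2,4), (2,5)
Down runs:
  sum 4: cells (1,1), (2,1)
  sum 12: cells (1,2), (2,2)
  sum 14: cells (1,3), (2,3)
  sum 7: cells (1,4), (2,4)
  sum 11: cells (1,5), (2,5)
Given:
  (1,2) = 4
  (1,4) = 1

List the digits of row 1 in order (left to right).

4 in 2 cells must be {1,3}.
Given what's placed, (1,1) must be 3 to fit the 24 across and 4 down.
(1,3) = 9: the only remaining digit allowed by both the 24 across and the 14 down.
(1,5) = 24 − 17 = 7 completes the 24 across.

3 4 9 1 7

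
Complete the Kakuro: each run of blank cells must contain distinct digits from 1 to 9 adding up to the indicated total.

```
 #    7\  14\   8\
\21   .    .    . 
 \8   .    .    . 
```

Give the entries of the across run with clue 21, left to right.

The 8 across and the 14 down share only 5, so R2C2 = 5.
R1C2 = 14 − 5 = 9 completes the 14 down.
Nothing is forced directly, so branch on R1C1, whose candidates are 4 or 5. If R1C1 = 4: then R1C3 would have to be in {8} for the 21 across but in {1,2,3,5,6,7} for the 8 down — contradiction. So R1C1 = 5.
R1C3 = 21 − 14 = 7 completes the 21 across.
R2C1 = 7 − 5 = 2 completes the 7 down.
R2C3 = 8 − 7 = 1 completes the 8 across.

5 9 7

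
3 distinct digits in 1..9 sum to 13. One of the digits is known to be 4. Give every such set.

3 distinct digits from 1–9 sum between 6 and 24.
Keeping only sets containing 4.

{1,4,8}; {2,4,7}; {3,4,6}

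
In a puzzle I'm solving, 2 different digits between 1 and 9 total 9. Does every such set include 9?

No

Counterexample: {1,8} sums to 9 without using 9.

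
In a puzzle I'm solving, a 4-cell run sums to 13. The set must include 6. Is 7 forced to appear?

The only way to make 13 from 4 distinct digits under that restriction is {1,2,4,6}, which does not contain 7.

No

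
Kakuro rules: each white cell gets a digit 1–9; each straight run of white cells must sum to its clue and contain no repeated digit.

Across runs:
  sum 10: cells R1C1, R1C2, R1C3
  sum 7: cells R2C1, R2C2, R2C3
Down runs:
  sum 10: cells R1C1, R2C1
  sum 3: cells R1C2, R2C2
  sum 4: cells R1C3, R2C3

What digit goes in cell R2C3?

1

7 in 3 cells must be {1,2,4}; 3 in 2 cells must be {1,2}; 4 in 2 cells must be {1,3}.
The 7 across and the 4 down share only 1, so R2C3 = 1.
R1C3 = 4 − 1 = 3 completes the 4 down.
Given what's placed, R2C2 must be 2 to fit the 7 across and 3 down.
R1C2 = 3 − 2 = 1 completes the 3 down.
R2C1 = 7 − 3 = 4 completes the 7 across.
R1C1 = 10 − 4 = 6 completes the 10 across.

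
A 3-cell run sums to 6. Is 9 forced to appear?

No

The only way to make 6 from 3 distinct digits is {1,2,3}, which does not contain 9.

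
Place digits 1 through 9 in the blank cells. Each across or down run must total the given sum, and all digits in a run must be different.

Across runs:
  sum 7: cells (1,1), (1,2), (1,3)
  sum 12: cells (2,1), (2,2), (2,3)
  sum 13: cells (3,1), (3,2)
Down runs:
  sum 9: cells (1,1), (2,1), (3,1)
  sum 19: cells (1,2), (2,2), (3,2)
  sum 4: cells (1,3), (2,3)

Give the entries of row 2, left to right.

7 in 3 cells must be {1,2,4}; 4 in 2 cells must be {1,3}.
Only 1 fits (1,3) under both its across sum 7 and down sum 4.
(2,3) = 4 − 1 = 3 completes the 4 down.
Nothing is forced directly, so branch on (1,1), whose candidates are 2 or 4. If (1,1) = 4: that forces (1,2) = 2, (2,1) = 2, after which (2,2) would have to be in {7} for the 12 across but in {8,9} for the 19 down — contradiction. So (1,1) = 2.
(1,2) = 7 − 3 = 4 completes the 7 across.
No cell is forced outright now. (2,1) can only be 1 or 4 (the digits allowed by both its 12 across and its 9 down). If (2,1) = 4: then (2,2) would have to be in {5} for the 12 across but in {6,7,8,9} for the 19 down — contradiction. So (2,1) = 1.
(2,2) = 12 − 4 = 8 completes the 12 across.

1 8 3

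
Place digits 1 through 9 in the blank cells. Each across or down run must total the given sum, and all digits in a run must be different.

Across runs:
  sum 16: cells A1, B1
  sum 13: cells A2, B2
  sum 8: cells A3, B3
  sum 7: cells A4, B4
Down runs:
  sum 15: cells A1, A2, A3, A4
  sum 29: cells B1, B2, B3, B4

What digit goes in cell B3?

7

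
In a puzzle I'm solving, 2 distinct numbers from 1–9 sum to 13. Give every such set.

{4,9}; {5,8}; {6,7}

2 distinct digits from 1–9 sum between 3 and 17.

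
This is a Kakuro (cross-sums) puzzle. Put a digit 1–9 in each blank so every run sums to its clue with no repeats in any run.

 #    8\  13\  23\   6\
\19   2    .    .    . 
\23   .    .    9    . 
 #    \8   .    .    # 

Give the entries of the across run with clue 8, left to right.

2 6

23 in 3 cells must be {6,8,9}.
R2C1 = 8 − 2 = 6 completes the 8 down.
R3C3 = 6: the only remaining digit allowed by both the 8 across and the 23 down.
R1C3 = 23 − 15 = 8 completes the 23 down.
R3C2 = 8 − 6 = 2 completes the 8 across.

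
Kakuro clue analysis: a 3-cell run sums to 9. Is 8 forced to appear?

Counterexample: {1,2,6} sums to 9 without using 8.

No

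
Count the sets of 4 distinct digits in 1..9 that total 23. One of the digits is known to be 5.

4 distinct digits from 1–9 sum between 10 and 30.
Keeping only sets containing 5.
Enumerating: {1,5,8,9}, {2,5,7,9}, {3,5,6,9}, {3,5,7,8}, {4,5,6,8}.

5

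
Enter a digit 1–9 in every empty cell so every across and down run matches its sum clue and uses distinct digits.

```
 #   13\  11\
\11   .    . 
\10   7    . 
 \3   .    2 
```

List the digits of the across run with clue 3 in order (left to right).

1, 2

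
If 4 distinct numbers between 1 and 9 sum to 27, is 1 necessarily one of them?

No

Counterexample: {3,7,8,9} sums to 27 without using 1.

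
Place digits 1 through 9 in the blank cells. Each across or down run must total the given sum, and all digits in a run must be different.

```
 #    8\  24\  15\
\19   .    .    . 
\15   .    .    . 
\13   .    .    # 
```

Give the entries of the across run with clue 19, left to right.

3 7 9

24 in 3 cells must be {7,8,9}.
Nothing is forced directly, so branch on R3C1, whose candidates are 4 or 5. If R3C1 = 5: that forces R1C1 = 2, R2C1 = 1, R3C2 = 8, R1C2 = 9, R1C3 = 8, after which R2C2 would have to be in {5,6,8,9} for the 15 across but in {7} for the 24 down — contradiction. So R3C1 = 4.
Given what's placed, R1C1 must be 3 to fit the 19 across and 8 down.
R2C1 = 8 − 7 = 1 completes the 8 down.
R3C2 = 13 − 4 = 9 completes the 13 across.
R1C2 = 7: the only remaining digit allowed by both the 19 across and the 24 down.
R1C3 = 19 − 10 = 9 completes the 19 across.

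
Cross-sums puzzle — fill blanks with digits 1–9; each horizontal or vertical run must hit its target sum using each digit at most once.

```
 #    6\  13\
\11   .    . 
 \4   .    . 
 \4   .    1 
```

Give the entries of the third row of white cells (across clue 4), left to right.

3 1

4 in 2 cells must be {1,3}; 6 in 3 cells must be {1,2,3}.
R2C2 = 3: the only remaining digit allowed by both the 4 across and the 13 down.
R3C1 = 4 − 1 = 3 completes the 4 across.
Given what's placed, R1C1 must be 2 to fit the 11 across and 6 down.
R1C2 = 11 − 2 = 9 completes the 11 across.
R2C1 = 4 − 3 = 1 completes the 4 across.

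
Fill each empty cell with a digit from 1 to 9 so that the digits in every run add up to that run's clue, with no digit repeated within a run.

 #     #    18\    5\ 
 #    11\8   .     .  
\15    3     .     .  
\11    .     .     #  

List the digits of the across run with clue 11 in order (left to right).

R2C3 = 4: the only remaining digit allowed by both the 15 across and the 5 down.
R3C1 = 11 − 3 = 8 completes the 11 down.
R3C2 = 11 − 8 = 3 completes the 11 across.
R1C3 = 5 − 4 = 1 completes the 5 down.
R2C2 = 15 − 7 = 8 completes the 15 across.
R1C2 = 8 − 1 = 7 completes the 8 across.

8 3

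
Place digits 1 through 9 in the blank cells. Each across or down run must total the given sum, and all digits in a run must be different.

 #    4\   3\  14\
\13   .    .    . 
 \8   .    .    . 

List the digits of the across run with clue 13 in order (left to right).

4 in 2 cells must be {1,3}; 3 in 2 cells must be {1,2}.
The 8 across and the 14 down share only 5, so R2C3 = 5.
R1C3 = 14 − 5 = 9 completes the 14 down.
Given what's placed, R2C1 must be 1 to fit the 8 across and 4 down.
R2C2 = 8 − 6 = 2 completes the 8 across.
R1C1 = 4 − 1 = 3 completes the 4 down.
R1C2 = 13 − 12 = 1 completes the 13 across.

3 1 9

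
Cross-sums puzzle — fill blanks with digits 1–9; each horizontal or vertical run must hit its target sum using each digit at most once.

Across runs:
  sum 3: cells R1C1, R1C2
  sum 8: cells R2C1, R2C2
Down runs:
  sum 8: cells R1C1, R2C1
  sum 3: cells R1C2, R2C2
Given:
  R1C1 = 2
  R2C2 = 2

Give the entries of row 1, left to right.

2, 1

3 in 2 cells must be {1,2}.
R1C2 = 3 − 2 = 1 completes the 3 across.
R2C1 = 8 − 2 = 6 completes the 8 across.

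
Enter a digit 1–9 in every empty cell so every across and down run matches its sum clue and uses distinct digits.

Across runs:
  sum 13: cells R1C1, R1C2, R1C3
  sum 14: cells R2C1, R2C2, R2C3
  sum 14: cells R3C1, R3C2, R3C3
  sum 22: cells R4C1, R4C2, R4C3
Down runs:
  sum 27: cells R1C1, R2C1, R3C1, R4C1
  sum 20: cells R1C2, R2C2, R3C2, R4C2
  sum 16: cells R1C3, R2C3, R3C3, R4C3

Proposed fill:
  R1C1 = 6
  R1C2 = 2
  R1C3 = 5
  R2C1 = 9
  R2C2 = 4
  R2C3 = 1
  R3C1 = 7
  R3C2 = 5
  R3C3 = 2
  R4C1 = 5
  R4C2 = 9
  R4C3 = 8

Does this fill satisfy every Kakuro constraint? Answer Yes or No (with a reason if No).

Across: 6+2+5=13; 9+4+1=14; 7+5+2=14; 5+9+8=22. Down: 6+9+7+5=27; 2+4+5+9=20; 5+1+2+8=16. No digit repeats within any run.

Yes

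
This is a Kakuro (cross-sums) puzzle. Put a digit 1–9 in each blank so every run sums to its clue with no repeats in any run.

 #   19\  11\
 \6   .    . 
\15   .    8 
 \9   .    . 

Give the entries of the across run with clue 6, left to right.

R2C1 = 15 − 8 = 7 completes the 15 across.
R1C1 = 4: the only remaining digit allowed by both the 6 across and the 19 down.
R1C2 = 6 − 4 = 2 completes the 6 across.
R3C1 = 19 − 11 = 8 completes the 19 down.
R3C2 = 9 − 8 = 1 completes the 9 across.

4 2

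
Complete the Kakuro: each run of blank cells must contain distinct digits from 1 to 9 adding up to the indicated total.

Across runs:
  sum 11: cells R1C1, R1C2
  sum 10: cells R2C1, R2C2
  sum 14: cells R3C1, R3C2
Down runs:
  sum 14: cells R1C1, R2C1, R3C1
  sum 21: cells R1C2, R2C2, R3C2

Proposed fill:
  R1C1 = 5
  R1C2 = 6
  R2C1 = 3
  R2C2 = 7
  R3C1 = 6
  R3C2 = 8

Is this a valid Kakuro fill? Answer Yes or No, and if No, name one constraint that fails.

Across: 5+6=11; 3+7=10; 6+8=14. Down: 5+3+6=14; 6+7+8=21. No digit repeats within any run.

Yes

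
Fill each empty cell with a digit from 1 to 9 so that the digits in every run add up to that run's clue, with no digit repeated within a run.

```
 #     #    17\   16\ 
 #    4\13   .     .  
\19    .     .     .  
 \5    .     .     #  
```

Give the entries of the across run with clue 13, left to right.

6, 7

4 in 2 cells must be {1,3}; 16 in 2 cells must be {7,9}.
The 19 across and the 4 down share only 3, so R2C1 = 3.
R3C1 = 4 − 3 = 1 completes the 4 down.
R3C2 = 5 − 1 = 4 completes the 5 across.
R2C2 = 7: the only remaining digit allowed by both the 19 across and the 17 down.
R2C3 = 19 − 10 = 9 completes the 19 across.
R1C2 = 17 − 11 = 6 completes the 17 down.
R1C3 = 13 − 6 = 7 completes the 13 across.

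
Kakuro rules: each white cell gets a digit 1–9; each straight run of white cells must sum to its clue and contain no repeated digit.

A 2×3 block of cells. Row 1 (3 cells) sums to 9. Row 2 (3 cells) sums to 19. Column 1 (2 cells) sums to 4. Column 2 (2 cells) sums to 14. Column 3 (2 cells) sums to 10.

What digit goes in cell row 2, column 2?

9

4 in 2 cells must be {1,3}.
The 19 across and the 4 down share only 3, so (2,1) = 3.
Given what's placed, (2,2) must be 9 to fit the 19 across and 14 down.
(2,3) = 19 − 12 = 7 completes the 19 across.
(1,1) = 4 − 3 = 1 completes the 4 down.
(1,2) = 14 − 9 = 5 completes the 14 down.
(1,3) = 9 − 6 = 3 completes the 9 across.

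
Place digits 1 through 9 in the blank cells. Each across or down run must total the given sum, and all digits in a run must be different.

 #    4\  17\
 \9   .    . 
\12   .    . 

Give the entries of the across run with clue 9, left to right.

1, 8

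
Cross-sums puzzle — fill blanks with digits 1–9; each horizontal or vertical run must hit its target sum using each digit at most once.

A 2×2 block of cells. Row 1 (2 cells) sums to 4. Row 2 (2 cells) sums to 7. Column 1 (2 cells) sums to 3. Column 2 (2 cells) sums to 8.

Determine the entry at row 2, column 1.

2

4 in 2 cells must be {1,3}; 3 in 2 cells must be {1,2}.
The 4 across and the 3 down share only 1, so (1,1) = 1.
(1,2) = 4 − 1 = 3 completes the 4 across.
(2,1) = 3 − 1 = 2 completes the 3 down.
(2,2) = 7 − 2 = 5 completes the 7 across.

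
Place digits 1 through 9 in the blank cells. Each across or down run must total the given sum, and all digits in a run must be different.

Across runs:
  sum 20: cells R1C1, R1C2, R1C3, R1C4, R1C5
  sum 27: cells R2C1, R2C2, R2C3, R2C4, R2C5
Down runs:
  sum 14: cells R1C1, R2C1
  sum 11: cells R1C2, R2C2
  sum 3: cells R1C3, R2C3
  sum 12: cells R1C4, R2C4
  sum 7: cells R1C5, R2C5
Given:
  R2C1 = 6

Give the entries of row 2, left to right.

6 9 2 7 3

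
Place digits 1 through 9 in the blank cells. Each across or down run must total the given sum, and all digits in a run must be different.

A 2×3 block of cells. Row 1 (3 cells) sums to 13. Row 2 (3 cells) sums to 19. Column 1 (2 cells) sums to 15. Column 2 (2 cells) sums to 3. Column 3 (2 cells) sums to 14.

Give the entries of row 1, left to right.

7, 1, 5

3 in 2 cells must be {1,2}.
The 19 across and the 3 down share only 2, so (2,2) = 2.
(1,2) = 3 − 2 = 1 completes the 3 down.
Nothing is forced directly, so branch on (2,1), whose candidates are 8 or 9. If (2,1) = 9: then (1,1) would have to be in {3,4,5,7,8,9} for the 13 across but in {6} for the 15 down — contradiction. So (2,1) = 8.
(1,1) = 15 − 8 = 7 completes the 15 down.
(1,3) = 13 − 8 = 5 completes the 13 across.
(2,3) = 19 − 10 = 9 completes the 19 across.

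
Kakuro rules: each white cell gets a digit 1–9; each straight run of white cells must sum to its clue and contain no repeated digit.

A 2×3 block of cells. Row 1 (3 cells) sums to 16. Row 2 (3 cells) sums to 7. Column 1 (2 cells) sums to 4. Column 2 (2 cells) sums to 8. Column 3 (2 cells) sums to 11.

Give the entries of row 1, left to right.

7 in 3 cells must be {1,2,4}; 4 in 2 cells must be {1,3}.
The 7 across and the 4 down share only 1, so (2,1) = 1.
Given what's placed, (2,2) must be 2 to fit the 7 across and 8 down.
(2,3) = 7 − 3 = 4 completes the 7 across.
(1,1) = 4 − 1 = 3 completes the 4 down.
(1,2) = 8 − 2 = 6 completes the 8 down.
(1,3) = 16 − 9 = 7 completes the 16 across.

3, 6, 7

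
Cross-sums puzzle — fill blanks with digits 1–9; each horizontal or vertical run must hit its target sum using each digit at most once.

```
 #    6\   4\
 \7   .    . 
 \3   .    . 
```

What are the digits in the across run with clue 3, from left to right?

2 1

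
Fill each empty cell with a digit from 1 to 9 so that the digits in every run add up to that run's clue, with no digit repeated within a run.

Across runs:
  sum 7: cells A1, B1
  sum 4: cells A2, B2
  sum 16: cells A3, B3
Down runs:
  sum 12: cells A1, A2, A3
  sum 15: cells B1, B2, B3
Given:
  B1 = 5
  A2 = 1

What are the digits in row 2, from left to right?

4 in 2 cells must be {1,3}; 16 in 2 cells must be {7,9}.
A1 = 7 − 5 = 2 completes the 7 across.
B2 = 4 − 1 = 3 completes the 4 across.
A3 = 12 − 3 = 9 completes the 12 down.
B3 = 16 − 9 = 7 completes the 16 across.

1, 3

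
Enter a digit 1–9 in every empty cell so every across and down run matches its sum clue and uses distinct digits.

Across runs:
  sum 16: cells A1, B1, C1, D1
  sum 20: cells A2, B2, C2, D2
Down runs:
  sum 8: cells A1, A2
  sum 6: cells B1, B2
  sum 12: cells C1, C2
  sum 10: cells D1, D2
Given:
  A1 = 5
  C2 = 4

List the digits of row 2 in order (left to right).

3 5 4 8

C1 = 12 − 4 = 8 completes the 12 down.
A2 = 8 − 5 = 3 completes the 8 down.
Given what's placed, B2 must be 5 to fit the 20 across and 6 down.
D2 = 20 − 12 = 8 completes the 20 across.
B1 = 6 − 5 = 1 completes the 6 down.
D1 = 16 − 14 = 2 completes the 16 across.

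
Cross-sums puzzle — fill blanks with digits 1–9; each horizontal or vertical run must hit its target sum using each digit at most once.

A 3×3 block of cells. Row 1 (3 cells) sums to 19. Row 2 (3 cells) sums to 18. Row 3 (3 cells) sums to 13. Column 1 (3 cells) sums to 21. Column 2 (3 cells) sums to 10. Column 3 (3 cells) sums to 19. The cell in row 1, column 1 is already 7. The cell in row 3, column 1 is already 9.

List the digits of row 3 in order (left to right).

9 1 3

(2,1) = 21 − 16 = 5 completes the 21 down.
Given what's placed, (3,3) must be 3 to fit the 13 across and 19 down.
(1,3) = 9: the only remaining digit allowed by both the 19 across and the 19 down.
(2,3) = 19 − 12 = 7 completes the 19 down.
(3,2) = 13 − 12 = 1 completes the 13 across.
(1,2) = 19 − 16 = 3 completes the 19 across.
(2,2) = 18 − 12 = 6 completes the 18 across.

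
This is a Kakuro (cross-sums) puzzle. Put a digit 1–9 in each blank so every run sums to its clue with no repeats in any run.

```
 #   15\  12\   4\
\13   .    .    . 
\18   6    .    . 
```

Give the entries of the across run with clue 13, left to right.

4 in 2 cells must be {1,3}.
R1C1 = 15 − 6 = 9 completes the 15 down.
Given what's placed, R1C2 must be 3 to fit the 13 across and 12 down.
R1C3 = 13 − 12 = 1 completes the 13 across.
R2C2 = 12 − 3 = 9 completes the 12 down.
R2C3 = 18 − 15 = 3 completes the 18 across.

9, 3, 1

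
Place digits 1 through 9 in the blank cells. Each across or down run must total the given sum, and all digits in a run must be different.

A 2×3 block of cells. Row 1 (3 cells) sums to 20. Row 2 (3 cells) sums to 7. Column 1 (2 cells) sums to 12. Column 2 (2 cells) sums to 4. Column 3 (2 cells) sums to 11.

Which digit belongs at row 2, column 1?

7 in 3 cells must be {1,2,4}; 4 in 2 cells must be {1,3}.
The 20 across and the 4 down share only 3, so (1,2) = 3.
The 7 across and the 12 down share only 4, so (2,1) = 4.
(2,2) = 4 − 3 = 1 completes the 4 down.
(2,3) = 7 − 5 = 2 completes the 7 across.
(1,1) = 12 − 4 = 8 completes the 12 down.
(1,3) = 20 − 11 = 9 completes the 20 across.

4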